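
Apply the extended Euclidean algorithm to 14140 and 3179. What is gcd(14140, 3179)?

1

Apply Euclid's algorithm to 14140 and 3179:
14140 = 4×3179 + 1424
3179 = 2×1424 + 331
1424 = 4×331 + 100
331 = 3×100 + 31
100 = 3×31 + 7
31 = 4×7 + 3
7 = 2×3 + 1
3 = 3×1 + 0
gcd(14140, 3179) = 1.
Express as a combination:
1 = 7 − 2·3
1 = −2·31 + 9·7
1 = 9·100 − 29·31
1 = −29·331 + 96·100
1 = 96·1424 − 413·331
1 = −413·3179 + 922·1424
1 = 922·14140 − 4101·3179
So 1 = (922)·14140 + (-4101)·3179.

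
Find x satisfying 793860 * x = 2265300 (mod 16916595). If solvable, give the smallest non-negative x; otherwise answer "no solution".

First find gcd(793860, 16916595):
16916595 = 21·793860 + 245535
793860 = 3·245535 + 57255
245535 = 4·57255 + 16515
57255 = 3·16515 + 7710
16515 = 2·7710 + 1095
7710 = 7·1095 + 45
1095 = 24·45 + 15
45 = 3·15 + 0
gcd = 15 and 15 | 2265300, so solutions exist. Divide through by 15: 52924x ≡ 151020 (mod 1127773).
Now find 52924⁻¹ mod 1127773:
1127773 = 21×52924 + 16369
52924 = 3×16369 + 3817
16369 = 4×3817 + 1101
3817 = 3×1101 + 514
1101 = 2×514 + 73
514 = 7×73 + 3
73 = 24×3 + 1
3 = 3×1 + 0
Back-substitute:
1 = 73 − 24·3
1 = −24·514 + 169·73
1 = 169·1101 − 362·514
1 = −362·3817 + 1255·1101
1 = 1255·16369 − 5382·3817
1 = −5382·52924 + 17401·16369
1 = 17401·1127773 − 370803·52924
So 52924·(-370803) ≡ 1 (mod 1127773), i.e. 52924⁻¹ ≡ 756970.
Then x ≡ 756970·151020 ≡ 899255 (mod 1127773); the smallest non-negative solution is x = 899255.

899255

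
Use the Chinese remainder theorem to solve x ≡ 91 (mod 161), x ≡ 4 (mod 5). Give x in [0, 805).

Write x = 91 + 161·k. Then 161·k ≡ 4 − 91 ≡ 3 (mod 5).
Need 161⁻¹ mod 5. Extended Euclid on (5, 1):
5 = 5·1 + 0
161⁻¹ ≡ 1 (mod 5), so k ≡ 1·3 ≡ 3 (mod 5).
x = 91 + 161·3 = 574.

574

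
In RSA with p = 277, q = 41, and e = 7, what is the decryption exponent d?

9463

φ(n) = (p−1)(q−1) = 276·40 = 11040.
Need d with 7·d ≡ 1 (mod 11040). Apply the extended Euclidean algorithm:
11040 = 1577·7 + 1
7 = 7·1 + 0
Back-substitute:
1 = 11040 − 1577·7
So 7·(-1577) ≡ 1 (mod 11040), hence d ≡ -1577 ≡ 9463 (mod 11040).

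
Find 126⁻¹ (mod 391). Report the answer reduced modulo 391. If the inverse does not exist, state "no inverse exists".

Extended Euclidean algorithm:
391 = 3×126 + 13
126 = 9×13 + 9
13 = 1×9 + 4
9 = 2×4 + 1
4 = 4×1 + 0
The gcd is 1. Working backward:
1 = 9 − 2·4
1 = −2·13 + 3·9
1 = 3·126 − 29·13
1 = −29·391 + 90·126
So 126·90 ≡ 1 (mod 391).

90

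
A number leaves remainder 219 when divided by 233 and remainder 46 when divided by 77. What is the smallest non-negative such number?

6976

Write x = 219 + 233·k. Then 233·k ≡ 46 − 219 ≡ 58 (mod 77).
Need 233⁻¹ mod 77. Extended Euclid on (77, 2):
77 = 38*2 + 1
2 = 2*1 + 0
Back-substitute:
1 = 77 − 38·2
233⁻¹ ≡ 39 (mod 77), so k ≡ 39·58 ≡ 29 (mod 77).
x = 219 + 233·29 = 6976.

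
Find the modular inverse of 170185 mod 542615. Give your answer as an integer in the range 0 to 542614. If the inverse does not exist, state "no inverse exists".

Compute gcd(170185, 542615):
542615 = 3×170185 + 32060
170185 = 5×32060 + 9885
32060 = 3×9885 + 2405
9885 = 4×2405 + 265
2405 = 9×265 + 20
265 = 13×20 + 5
20 = 4×5 + 0
Since gcd = 5 > 1, 170185 is not a unit mod 542615.

no inverse exists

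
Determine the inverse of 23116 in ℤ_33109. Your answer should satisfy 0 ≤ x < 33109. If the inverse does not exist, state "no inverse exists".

22457

Extended Euclidean algorithm:
33109 = 1·23116 + 9993
23116 = 2·9993 + 3130
9993 = 3·3130 + 603
3130 = 5·603 + 115
603 = 5·115 + 28
115 = 4·28 + 3
28 = 9·3 + 1
3 = 3·1 + 0
gcd = 1, so the inverse exists. Back-substitute:
1 = 28 − 9·3
1 = −9·115 + 37·28
1 = 37·603 − 194·115
1 = −194·3130 + 1007·603
1 = 1007·9993 − 3215·3130
1 = −3215·23116 + 7437·9993
1 = 7437·33109 − 10652·23116
So 23116·(-10652) ≡ 1 (mod 33109), and -10652 ≡ 22457 (mod 33109).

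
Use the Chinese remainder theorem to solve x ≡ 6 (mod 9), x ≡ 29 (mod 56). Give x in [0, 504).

Write x = 6 + 9·k. Then 9·k ≡ 29 − 6 ≡ 23 (mod 56).
Need 9⁻¹ mod 56. Extended Euclid on (56, 9):
56 = 6·9 + 2
9 = 4·2 + 1
2 = 2·1 + 0
Back-substitute:
1 = 9 − 4·2
1 = −4·56 + 25·9
9⁻¹ ≡ 25 (mod 56), so k ≡ 25·23 ≡ 15 (mod 56).
x = 6 + 9·15 = 141.

141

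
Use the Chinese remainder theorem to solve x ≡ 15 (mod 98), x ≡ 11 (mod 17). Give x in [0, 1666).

Write x = 15 + 98·k. Then 98·k ≡ 11 − 15 ≡ 13 (mod 17).
Need 98⁻¹ mod 17. Extended Euclid on (17, 13):
17 = 1·13 + 4
13 = 3·4 + 1
4 = 4·1 + 0
Back-substitute:
1 = 13 − 3·4
1 = −3·17 + 4·13
98⁻¹ ≡ 4 (mod 17), so k ≡ 4·13 ≡ 1 (mod 17).
x = 15 + 98·1 = 113.

113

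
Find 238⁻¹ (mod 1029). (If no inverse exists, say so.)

no inverse exists

Compute gcd(238, 1029):
1029 = 4×238 + 77
238 = 3×77 + 7
77 = 11×7 + 0
gcd(238, 1029) = 7 ≠ 1, so 238 has no multiplicative inverse modulo 1029.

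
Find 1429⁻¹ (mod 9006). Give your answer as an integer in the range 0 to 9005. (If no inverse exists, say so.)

Apply the Euclidean algorithm to 9006 and 1429:
9006 = 6*1429 + 432
1429 = 3*432 + 133
432 = 3*133 + 33
133 = 4*33 + 1
33 = 33*1 + 0
gcd = 1, so the inverse exists. Back-substitute:
1 = 133 − 4·33
1 = −4·432 + 13·133
1 = 13·1429 − 43·432
1 = −43·9006 + 271·1429
So 1429·271 ≡ 1 (mod 9006).

271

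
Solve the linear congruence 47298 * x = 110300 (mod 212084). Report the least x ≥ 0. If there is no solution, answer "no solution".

18306

First find gcd(47298, 212084):
212084 = 4·47298 + 22892
47298 = 2·22892 + 1514
22892 = 15·1514 + 182
1514 = 8·182 + 58
182 = 3·58 + 8
58 = 7·8 + 2
8 = 4·2 + 0
gcd = 2 and 2 | 110300, so solutions exist. Divide through by 2: 23649x ≡ 55150 (mod 106042).
Now find 23649⁻¹ mod 106042:
106042 = 4*23649 + 11446
23649 = 2*11446 + 757
11446 = 15*757 + 91
757 = 8*91 + 29
91 = 3*29 + 4
29 = 7*4 + 1
4 = 4*1 + 0
Back-substitute:
1 = 29 − 7·4
1 = −7·91 + 22·29
1 = 22·757 − 183·91
1 = −183·11446 + 2767·757
1 = 2767·23649 − 5717·11446
1 = −5717·106042 + 25635·23649
So 23649⁻¹ ≡ 25635 (mod 106042).
Then x ≡ 25635·55150 ≡ 18306 (mod 106042); the smallest non-negative solution is x = 18306.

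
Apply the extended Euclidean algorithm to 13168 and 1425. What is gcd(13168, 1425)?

1

Apply Euclid's algorithm to 13168 and 1425:
13168 = 9*1425 + 343
1425 = 4*343 + 53
343 = 6*53 + 25
53 = 2*25 + 3
25 = 8*3 + 1
3 = 3*1 + 0
gcd(13168, 1425) = 1.
Working backward:
1 = 25 − 8·3
1 = −8·53 + 17·25
1 = 17·343 − 110·53
1 = −110·1425 + 457·343
1 = 457·13168 − 4223·1425
So 1 = (457)·13168 + (-4223)·1425.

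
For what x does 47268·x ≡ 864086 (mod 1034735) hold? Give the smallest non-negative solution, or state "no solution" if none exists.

gcd(47268, 1034735):
1034735 = 21×47268 + 42107
47268 = 1×42107 + 5161
42107 = 8×5161 + 819
5161 = 6×819 + 247
819 = 3×247 + 78
247 = 3×78 + 13
78 = 6×13 + 0
gcd = 13, but 13 ∤ 864086, so the congruence has no solution.

no solution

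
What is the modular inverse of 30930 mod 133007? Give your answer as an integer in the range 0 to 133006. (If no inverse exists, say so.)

114718

gcd(133007, 30930) by repeated division:
133007 = 4×30930 + 9287
30930 = 3×9287 + 3069
9287 = 3×3069 + 80
3069 = 38×80 + 29
80 = 2×29 + 22
29 = 1×22 + 7
22 = 3×7 + 1
7 = 7×1 + 0
gcd = 1, so the inverse exists. Back-substitute:
1 = 22 − 3·7
1 = −3·29 + 4·22
1 = 4·80 − 11·29
1 = −11·3069 + 422·80
1 = 422·9287 − 1277·3069
1 = −1277·30930 + 4253·9287
1 = 4253·133007 − 18289·30930
So 30930·(-18289) ≡ 1 (mod 133007), and -18289 ≡ 114718 (mod 133007).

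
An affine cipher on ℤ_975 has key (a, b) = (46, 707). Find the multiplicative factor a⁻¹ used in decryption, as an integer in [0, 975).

gcd(975, 46) by repeated division:
975 = 21*46 + 9
46 = 5*9 + 1
9 = 9*1 + 0
The gcd is 1. Working backward:
1 = 46 − 5·9
1 = −5·975 + 106·46
So 46·106 ≡ 1 (mod 975).

106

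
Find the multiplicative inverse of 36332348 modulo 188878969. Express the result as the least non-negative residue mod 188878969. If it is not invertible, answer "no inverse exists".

163605399

gcd(188878969, 36332348) by repeated division:
188878969 = 5*36332348 + 7217229
36332348 = 5*7217229 + 246203
7217229 = 29*246203 + 77342
246203 = 3*77342 + 14177
77342 = 5*14177 + 6457
14177 = 2*6457 + 1263
6457 = 5*1263 + 142
1263 = 8*142 + 127
142 = 1*127 + 15
127 = 8*15 + 7
15 = 2*7 + 1
7 = 7*1 + 0
gcd = 1, so the inverse exists. Back-substitute:
1 = 15 − 2·7
1 = −2·127 + 17·15
1 = 17·142 − 19·127
1 = −19·1263 + 169·142
1 = 169·6457 − 864·1263
1 = −864·14177 + 1897·6457
1 = 1897·77342 − 10349·14177
1 = −10349·246203 + 32944·77342
1 = 32944·7217229 − 965725·246203
1 = −965725·36332348 + 4861569·7217229
1 = 4861569·188878969 − 25273570·36332348
So 36332348·(-25273570) ≡ 1 (mod 188878969), and -25273570 ≡ 163605399 (mod 188878969).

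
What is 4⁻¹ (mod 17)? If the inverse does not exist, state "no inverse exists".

gcd(17, 4) by repeated division:
17 = 4*4 + 1
4 = 4*1 + 0
gcd = 1, so the inverse exists. Back-substitute:
1 = 17 − 4·4
Hence 4⁻¹ ≡ -4 ≡ 13 (mod 17).

13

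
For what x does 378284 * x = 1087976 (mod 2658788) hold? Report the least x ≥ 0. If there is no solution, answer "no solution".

642820

First find gcd(378284, 2658788):
2658788 = 7·378284 + 10800
378284 = 35·10800 + 284
10800 = 38·284 + 8
284 = 35·8 + 4
8 = 2·4 + 0
gcd = 4 and 4 | 1087976, so solutions exist. Divide through by 4: 94571x ≡ 271994 (mod 664697).
Now find 94571⁻¹ mod 664697:
664697 = 7×94571 + 2700
94571 = 35×2700 + 71
2700 = 38×71 + 2
71 = 35×2 + 1
2 = 2×1 + 0
Back-substitute:
1 = 71 − 35·2
1 = −35·2700 + 1331·71
1 = 1331·94571 − 46620·2700
1 = −46620·664697 + 327671·94571
So 94571⁻¹ ≡ 327671 (mod 664697).
Then x ≡ 327671·271994 ≡ 642820 (mod 664697); the smallest non-negative solution is x = 642820.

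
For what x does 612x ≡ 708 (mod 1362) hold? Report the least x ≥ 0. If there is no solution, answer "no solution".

First find gcd(612, 1362):
1362 = 2·612 + 138
612 = 4·138 + 60
138 = 2·60 + 18
60 = 3·18 + 6
18 = 3·6 + 0
gcd = 6 and 6 | 708, so solutions exist. Divide through by 6: 102x ≡ 118 (mod 227).
Now find 102⁻¹ mod 227:
227 = 2·102 + 23
102 = 4·23 + 10
23 = 2·10 + 3
10 = 3·3 + 1
3 = 3·1 + 0
Back-substitute:
1 = 10 − 3·3
1 = −3·23 + 7·10
1 = 7·102 − 31·23
1 = −31·227 + 69·102
So 102⁻¹ ≡ 69 (mod 227).
Then x ≡ 69·118 ≡ 197 (mod 227); the smallest non-negative solution is x = 197.

197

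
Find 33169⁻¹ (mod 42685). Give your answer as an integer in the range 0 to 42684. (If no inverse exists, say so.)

Apply the Euclidean algorithm to 42685 and 33169:
42685 = 1·33169 + 9516
33169 = 3·9516 + 4621
9516 = 2·4621 + 274
4621 = 16·274 + 237
274 = 1·237 + 37
237 = 6·37 + 15
37 = 2·15 + 7
15 = 2·7 + 1
7 = 7·1 + 0
gcd = 1, so the inverse exists. Back-substitute:
1 = 15 − 2·7
1 = −2·37 + 5·15
1 = 5·237 − 32·37
1 = −32·274 + 37·237
1 = 37·4621 − 624·274
1 = −624·9516 + 1285·4621
1 = 1285·33169 − 4479·9516
1 = −4479·42685 + 5764·33169
So 33169·5764 ≡ 1 (mod 42685).

5764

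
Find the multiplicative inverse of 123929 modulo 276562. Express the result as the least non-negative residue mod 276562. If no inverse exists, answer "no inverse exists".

no inverse exists

Compute gcd(123929, 276562):
276562 = 2·123929 + 28704
123929 = 4·28704 + 9113
28704 = 3·9113 + 1365
9113 = 6·1365 + 923
1365 = 1·923 + 442
923 = 2·442 + 39
442 = 11·39 + 13
39 = 3·13 + 0
The gcd is 13, not 1, hence no inverse exists.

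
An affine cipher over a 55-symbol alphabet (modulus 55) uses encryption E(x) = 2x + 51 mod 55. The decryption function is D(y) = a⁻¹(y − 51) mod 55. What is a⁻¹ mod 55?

28

Apply the Euclidean algorithm to 55 and 2:
55 = 27*2 + 1
2 = 2*1 + 0
The gcd is 1. Working backward:
1 = 55 − 27·2
So 2·(-27) ≡ 1 (mod 55), and -27 ≡ 28 (mod 55).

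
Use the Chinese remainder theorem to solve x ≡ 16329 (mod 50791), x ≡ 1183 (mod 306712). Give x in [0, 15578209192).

Write x = 16329 + 50791·k. Then 50791·k ≡ 1183 − 16329 ≡ 291566 (mod 306712).
Need 50791⁻¹ mod 306712. Extended Euclid on (306712, 50791):
306712 = 6·50791 + 1966
50791 = 25·1966 + 1641
1966 = 1·1641 + 325
1641 = 5·325 + 16
325 = 20·16 + 5
16 = 3·5 + 1
5 = 5·1 + 0
Back-substitute:
1 = 16 − 3·5
1 = −3·325 + 61·16
1 = 61·1641 − 308·325
1 = −308·1966 + 369·1641
1 = 369·50791 − 9533·1966
1 = −9533·306712 + 57567·50791
50791⁻¹ ≡ 57567 (mod 306712), so k ≡ 57567·291566 ≡ 72434 (mod 306712).
x = 16329 + 50791·72434 = 3679011623.

3679011623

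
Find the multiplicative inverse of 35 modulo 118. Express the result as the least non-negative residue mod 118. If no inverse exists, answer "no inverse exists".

Extended Euclidean algorithm:
118 = 3*35 + 13
35 = 2*13 + 9
13 = 1*9 + 4
9 = 2*4 + 1
4 = 4*1 + 0
Since gcd(35, 118) = 1, back-substitute to write 1 as a combination:
1 = 9 − 2·4
1 = −2·13 + 3·9
1 = 3·35 − 8·13
1 = −8·118 + 27·35
So 35·27 ≡ 1 (mod 118).

27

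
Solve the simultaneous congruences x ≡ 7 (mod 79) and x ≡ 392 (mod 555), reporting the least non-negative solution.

Write x = 7 + 79·k. Then 79·k ≡ 392 − 7 ≡ 385 (mod 555).
Need 79⁻¹ mod 555. Extended Euclid on (555, 79):
555 = 7·79 + 2
79 = 39·2 + 1
2 = 2·1 + 0
Back-substitute:
1 = 79 − 39·2
1 = −39·555 + 274·79
79⁻¹ ≡ 274 (mod 555), so k ≡ 274·385 ≡ 40 (mod 555).
x = 7 + 79·40 = 3167.

3167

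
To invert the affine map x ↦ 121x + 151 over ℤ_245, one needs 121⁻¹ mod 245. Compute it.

81

Apply the Euclidean algorithm to 245 and 121:
245 = 2·121 + 3
121 = 40·3 + 1
3 = 3·1 + 0
gcd = 1, so the inverse exists. Back-substitute:
1 = 121 − 40·3
1 = −40·245 + 81·121
So 121·81 ≡ 1 (mod 245).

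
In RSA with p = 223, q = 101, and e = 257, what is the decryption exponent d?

10193

φ(n) = (p−1)(q−1) = 222·100 = 22200.
Need d with 257·d ≡ 1 (mod 22200). Apply the extended Euclidean algorithm:
22200 = 86·257 + 98
257 = 2·98 + 61
98 = 1·61 + 37
61 = 1·37 + 24
37 = 1·24 + 13
24 = 1·13 + 11
13 = 1·11 + 2
11 = 5·2 + 1
2 = 2·1 + 0
Back-substitute:
1 = 11 − 5·2
1 = −5·13 + 6·11
1 = 6·24 − 11·13
1 = −11·37 + 17·24
1 = 17·61 − 28·37
1 = −28·98 + 45·61
1 = 45·257 − 118·98
1 = −118·22200 + 10193·257
So 257·10193 ≡ 1 (mod 22200), hence d = 10193.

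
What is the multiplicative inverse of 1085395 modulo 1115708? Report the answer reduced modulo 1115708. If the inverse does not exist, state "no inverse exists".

1067455

Apply the Euclidean algorithm to 1115708 and 1085395:
1115708 = 1*1085395 + 30313
1085395 = 35*30313 + 24440
30313 = 1*24440 + 5873
24440 = 4*5873 + 948
5873 = 6*948 + 185
948 = 5*185 + 23
185 = 8*23 + 1
23 = 23*1 + 0
Since gcd(1085395, 1115708) = 1, back-substitute to write 1 as a combination:
1 = 185 − 8·23
1 = −8·948 + 41·185
1 = 41·5873 − 254·948
1 = −254·24440 + 1057·5873
1 = 1057·30313 − 1311·24440
1 = −1311·1085395 + 46942·30313
1 = 46942·1115708 − 48253·1085395
Hence 1085395⁻¹ ≡ -48253 ≡ 1067455 (mod 1115708).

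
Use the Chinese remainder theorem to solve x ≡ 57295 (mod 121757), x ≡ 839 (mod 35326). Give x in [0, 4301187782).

149818405

Write x = 57295 + 121757·k. Then 121757·k ≡ 839 − 57295 ≡ 14196 (mod 35326).
Need 121757⁻¹ mod 35326. Extended Euclid on (35326, 15779):
35326 = 2*15779 + 3768
15779 = 4*3768 + 707
3768 = 5*707 + 233
707 = 3*233 + 8
233 = 29*8 + 1
8 = 8*1 + 0
Back-substitute:
1 = 233 − 29·8
1 = −29·707 + 88·233
1 = 88·3768 − 469·707
1 = −469·15779 + 1964·3768
1 = 1964·35326 − 4397·15779
121757⁻¹ ≡ 30929 (mod 35326), so k ≡ 30929·14196 ≡ 1230 (mod 35326).
x = 57295 + 121757·1230 = 149818405.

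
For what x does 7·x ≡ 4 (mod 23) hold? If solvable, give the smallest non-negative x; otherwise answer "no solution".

17

First find gcd(7, 23):
23 = 3*7 + 2
7 = 3*2 + 1
2 = 2*1 + 0
gcd = 1, so a unique solution mod 23 exists.
Back-substitute for the Bézout coefficients:
1 = 7 − 3·2
1 = −3·23 + 10·7
So 7·(10) ≡ 1 (mod 23), giving 7⁻¹ ≡ 10.
x ≡ 7⁻¹·4 ≡ 10·4 ≡ 17 (mod 23).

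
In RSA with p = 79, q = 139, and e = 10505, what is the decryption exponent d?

φ(n) = (p−1)(q−1) = 78·138 = 10764.
Need d with 10505·d ≡ 1 (mod 10764). Apply the extended Euclidean algorithm:
10764 = 1·10505 + 259
10505 = 40·259 + 145
259 = 1·145 + 114
145 = 1·114 + 31
114 = 3·31 + 21
31 = 1·21 + 10
21 = 2·10 + 1
10 = 10·1 + 0
Back-substitute:
1 = 21 − 2·10
1 = −2·31 + 3·21
1 = 3·114 − 11·31
1 = −11·145 + 14·114
1 = 14·259 − 25·145
1 = −25·10505 + 1014·259
1 = 1014·10764 − 1039·10505
So 10505·(-1039) ≡ 1 (mod 10764), hence d ≡ -1039 ≡ 9725 (mod 10764).

9725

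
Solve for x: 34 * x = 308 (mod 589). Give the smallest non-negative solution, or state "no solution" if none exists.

113

First find gcd(34, 589):
589 = 17×34 + 11
34 = 3×11 + 1
11 = 11×1 + 0
gcd = 1, so a unique solution mod 589 exists.
Back-substitute for the Bézout coefficients:
1 = 34 − 3·11
1 = −3·589 + 52·34
So 34·(52) ≡ 1 (mod 589), giving 34⁻¹ ≡ 52.
x ≡ 34⁻¹·308 ≡ 52·308 ≡ 113 (mod 589).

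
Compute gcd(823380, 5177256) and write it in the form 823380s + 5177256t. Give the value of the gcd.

Apply Euclid's algorithm to 5177256 and 823380:
5177256 = 6×823380 + 236976
823380 = 3×236976 + 112452
236976 = 2×112452 + 12072
112452 = 9×12072 + 3804
12072 = 3×3804 + 660
3804 = 5×660 + 504
660 = 1×504 + 156
504 = 3×156 + 36
156 = 4×36 + 12
36 = 3×12 + 0
gcd(823380, 5177256) = 12.
Back-substituting:
12 = 156 − 4·36
12 = −4·504 + 13·156
12 = 13·660 − 17·504
12 = −17·3804 + 98·660
12 = 98·12072 − 311·3804
12 = −311·112452 + 2897·12072
12 = 2897·236976 − 6105·112452
12 = −6105·823380 + 21212·236976
12 = 21212·5177256 − 133377·823380
So 12 = (21212)·5177256 + (-133377)·823380.

12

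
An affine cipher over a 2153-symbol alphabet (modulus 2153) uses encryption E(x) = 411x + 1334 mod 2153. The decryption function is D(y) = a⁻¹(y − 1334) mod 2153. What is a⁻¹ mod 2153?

681

gcd(2153, 411) by repeated division:
2153 = 5·411 + 98
411 = 4·98 + 19
98 = 5·19 + 3
19 = 6·3 + 1
3 = 3·1 + 0
Since gcd(411, 2153) = 1, back-substitute to write 1 as a combination:
1 = 19 − 6·3
1 = −6·98 + 31·19
1 = 31·411 − 130·98
1 = −130·2153 + 681·411
So 411·681 ≡ 1 (mod 2153).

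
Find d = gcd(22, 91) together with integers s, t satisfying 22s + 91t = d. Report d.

Repeated division:
91 = 4·22 + 3
22 = 7·3 + 1
3 = 3·1 + 0
gcd(22, 91) = 1.
Back-substituting:
1 = 22 − 7·3
1 = −7·91 + 29·22
So 1 = (-7)·91 + (29)·22.

1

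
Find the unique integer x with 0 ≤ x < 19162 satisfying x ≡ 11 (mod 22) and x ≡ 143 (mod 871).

143

Write x = 11 + 22·k. Then 22·k ≡ 143 − 11 ≡ 132 (mod 871).
Need 22⁻¹ mod 871. Extended Euclid on (871, 22):
871 = 39×22 + 13
22 = 1×13 + 9
13 = 1×9 + 4
9 = 2×4 + 1
4 = 4×1 + 0
Back-substitute:
1 = 9 − 2·4
1 = −2·13 + 3·9
1 = 3·22 − 5·13
1 = −5·871 + 198·22
22⁻¹ ≡ 198 (mod 871), so k ≡ 198·132 ≡ 6 (mod 871).
x = 11 + 22·6 = 143.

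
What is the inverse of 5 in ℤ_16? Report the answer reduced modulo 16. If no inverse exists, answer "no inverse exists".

Apply the Euclidean algorithm to 16 and 5:
16 = 3·5 + 1
5 = 5·1 + 0
The gcd is 1. Working backward:
1 = 16 − 3·5
Thus 5·(-3) ≡ 1 (mod 16); reducing, -3 mod 16 = 13.

13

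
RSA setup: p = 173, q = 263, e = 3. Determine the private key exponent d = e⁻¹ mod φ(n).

30043

φ(n) = (p−1)(q−1) = 172·262 = 45064.
Need d with 3·d ≡ 1 (mod 45064). Apply the extended Euclidean algorithm:
45064 = 15021*3 + 1
3 = 3*1 + 0
Back-substitute:
1 = 45064 − 15021·3
So 3·(-15021) ≡ 1 (mod 45064), hence d ≡ -15021 ≡ 30043 (mod 45064).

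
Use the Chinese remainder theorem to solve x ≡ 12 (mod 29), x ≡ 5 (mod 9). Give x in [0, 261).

Write x = 12 + 29·k. Then 29·k ≡ 5 − 12 ≡ 2 (mod 9).
Need 29⁻¹ mod 9. Extended Euclid on (9, 2):
9 = 4*2 + 1
2 = 2*1 + 0
Back-substitute:
1 = 9 − 4·2
29⁻¹ ≡ 5 (mod 9), so k ≡ 5·2 ≡ 1 (mod 9).
x = 12 + 29·1 = 41.

41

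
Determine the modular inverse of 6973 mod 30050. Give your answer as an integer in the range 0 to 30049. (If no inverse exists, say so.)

Apply the Euclidean algorithm to 30050 and 6973:
30050 = 4·6973 + 2158
6973 = 3·2158 + 499
2158 = 4·499 + 162
499 = 3·162 + 13
162 = 12·13 + 6
13 = 2·6 + 1
6 = 6·1 + 0
Since gcd(6973, 30050) = 1, back-substitute to write 1 as a combination:
1 = 13 − 2·6
1 = −2·162 + 25·13
1 = 25·499 − 77·162
1 = −77·2158 + 333·499
1 = 333·6973 − 1076·2158
1 = −1076·30050 + 4637·6973
So 6973·4637 ≡ 1 (mod 30050).

4637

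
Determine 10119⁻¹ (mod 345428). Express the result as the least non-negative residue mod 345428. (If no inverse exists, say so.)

Apply the Euclidean algorithm to 345428 and 10119:
345428 = 34×10119 + 1382
10119 = 7×1382 + 445
1382 = 3×445 + 47
445 = 9×47 + 22
47 = 2×22 + 3
22 = 7×3 + 1
3 = 3×1 + 0
gcd = 1, so the inverse exists. Back-substitute:
1 = 22 − 7·3
1 = −7·47 + 15·22
1 = 15·445 − 142·47
1 = −142·1382 + 441·445
1 = 441·10119 − 3229·1382
1 = −3229·345428 + 110227·10119
So 10119·110227 ≡ 1 (mod 345428).

110227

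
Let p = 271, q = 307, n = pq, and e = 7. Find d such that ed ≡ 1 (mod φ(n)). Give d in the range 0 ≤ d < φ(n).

11803

φ(n) = (p−1)(q−1) = 270·306 = 82620.
Need d with 7·d ≡ 1 (mod 82620). Apply the extended Euclidean algorithm:
82620 = 11802*7 + 6
7 = 1*6 + 1
6 = 6*1 + 0
Back-substitute:
1 = 7 − 6
1 = −82620 + 11803·7
So 7·11803 ≡ 1 (mod 82620), hence d = 11803.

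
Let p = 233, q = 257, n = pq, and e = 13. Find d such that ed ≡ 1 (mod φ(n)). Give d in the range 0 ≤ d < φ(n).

φ(n) = (p−1)(q−1) = 232·256 = 59392.
Need d with 13·d ≡ 1 (mod 59392). Apply the extended Euclidean algorithm:
59392 = 4568·13 + 8
13 = 1·8 + 5
8 = 1·5 + 3
5 = 1·3 + 2
3 = 1·2 + 1
2 = 2·1 + 0
Back-substitute:
1 = 3 − 2
1 = −5 + 2·3
1 = 2·8 − 3·5
1 = −3·13 + 5·8
1 = 5·59392 − 22843·13
So 13·(-22843) ≡ 1 (mod 59392), hence d ≡ -22843 ≡ 36549 (mod 59392).

36549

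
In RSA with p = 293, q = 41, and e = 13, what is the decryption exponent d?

1797

φ(n) = (p−1)(q−1) = 292·40 = 11680.
Need d with 13·d ≡ 1 (mod 11680). Apply the extended Euclidean algorithm:
11680 = 898*13 + 6
13 = 2*6 + 1
6 = 6*1 + 0
Back-substitute:
1 = 13 − 2·6
1 = −2·11680 + 1797·13
So 13·1797 ≡ 1 (mod 11680), hence d = 1797.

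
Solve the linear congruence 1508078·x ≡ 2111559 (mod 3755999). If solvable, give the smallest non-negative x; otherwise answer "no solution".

no solution

gcd(1508078, 3755999):
3755999 = 2*1508078 + 739843
1508078 = 2*739843 + 28392
739843 = 26*28392 + 1651
28392 = 17*1651 + 325
1651 = 5*325 + 26
325 = 12*26 + 13
26 = 2*13 + 0
gcd = 13, but 13 ∤ 2111559, so the congruence has no solution.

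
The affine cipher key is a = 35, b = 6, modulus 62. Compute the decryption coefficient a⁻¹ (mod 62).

39

gcd(62, 35) by repeated division:
62 = 1*35 + 27
35 = 1*27 + 8
27 = 3*8 + 3
8 = 2*3 + 2
3 = 1*2 + 1
2 = 2*1 + 0
gcd = 1, so the inverse exists. Back-substitute:
1 = 3 − 2
1 = −8 + 3·3
1 = 3·27 − 10·8
1 = −10·35 + 13·27
1 = 13·62 − 23·35
Hence 35⁻¹ ≡ -23 ≡ 39 (mod 62).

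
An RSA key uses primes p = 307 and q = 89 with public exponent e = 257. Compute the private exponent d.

φ(n) = (p−1)(q−1) = 306·88 = 26928.
Need d with 257·d ≡ 1 (mod 26928). Apply the extended Euclidean algorithm:
26928 = 104·257 + 200
257 = 1·200 + 57
200 = 3·57 + 29
57 = 1·29 + 28
29 = 1·28 + 1
28 = 28·1 + 0
Back-substitute:
1 = 29 − 28
1 = −57 + 2·29
1 = 2·200 − 7·57
1 = −7·257 + 9·200
1 = 9·26928 − 943·257
So 257·(-943) ≡ 1 (mod 26928), hence d ≡ -943 ≡ 25985 (mod 26928).

25985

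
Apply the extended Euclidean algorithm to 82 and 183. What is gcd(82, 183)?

Euclidean algorithm:
183 = 2*82 + 19
82 = 4*19 + 6
19 = 3*6 + 1
6 = 6*1 + 0
gcd(82, 183) = 1.
Back-substituting:
1 = 19 − 3·6
1 = −3·82 + 13·19
1 = 13·183 − 29·82
So 1 = (13)·183 + (-29)·82.

1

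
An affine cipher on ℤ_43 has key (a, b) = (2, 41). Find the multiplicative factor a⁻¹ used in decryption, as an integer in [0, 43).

22

Apply the Euclidean algorithm to 43 and 2:
43 = 21·2 + 1
2 = 2·1 + 0
gcd = 1, so the inverse exists. Back-substitute:
1 = 43 − 21·2
Hence 2⁻¹ ≡ -21 ≡ 22 (mod 43).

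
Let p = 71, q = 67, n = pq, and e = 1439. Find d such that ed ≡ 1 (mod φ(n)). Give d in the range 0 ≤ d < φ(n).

4559

φ(n) = (p−1)(q−1) = 70·66 = 4620.
Need d with 1439·d ≡ 1 (mod 4620). Apply the extended Euclidean algorithm:
4620 = 3×1439 + 303
1439 = 4×303 + 227
303 = 1×227 + 76
227 = 2×76 + 75
76 = 1×75 + 1
75 = 75×1 + 0
Back-substitute:
1 = 76 − 75
1 = −227 + 3·76
1 = 3·303 − 4·227
1 = −4·1439 + 19·303
1 = 19·4620 − 61·1439
So 1439·(-61) ≡ 1 (mod 4620), hence d ≡ -61 ≡ 4559 (mod 4620).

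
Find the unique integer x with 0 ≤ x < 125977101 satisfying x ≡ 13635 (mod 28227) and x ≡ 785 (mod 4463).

107135100

Write x = 13635 + 28227·k. Then 28227·k ≡ 785 − 13635 ≡ 539 (mod 4463).
Need 28227⁻¹ mod 4463. Extended Euclid on (4463, 1449):
4463 = 3×1449 + 116
1449 = 12×116 + 57
116 = 2×57 + 2
57 = 28×2 + 1
2 = 2×1 + 0
Back-substitute:
1 = 57 − 28·2
1 = −28·116 + 57·57
1 = 57·1449 − 712·116
1 = −712·4463 + 2193·1449
28227⁻¹ ≡ 2193 (mod 4463), so k ≡ 2193·539 ≡ 3795 (mod 4463).
x = 13635 + 28227·3795 = 107135100.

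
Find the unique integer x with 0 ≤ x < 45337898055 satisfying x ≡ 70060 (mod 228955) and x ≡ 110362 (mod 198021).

Write x = 70060 + 228955·k. Then 228955·k ≡ 110362 − 70060 ≡ 40302 (mod 198021).
Need 228955⁻¹ mod 198021. Extended Euclid on (198021, 30934):
198021 = 6×30934 + 12417
30934 = 2×12417 + 6100
12417 = 2×6100 + 217
6100 = 28×217 + 24
217 = 9×24 + 1
24 = 24×1 + 0
Back-substitute:
1 = 217 − 9·24
1 = −9·6100 + 253·217
1 = 253·12417 − 515·6100
1 = −515·30934 + 1283·12417
1 = 1283·198021 − 8213·30934
228955⁻¹ ≡ 189808 (mod 198021), so k ≡ 189808·40302 ≡ 90786 (mod 198021).
x = 70060 + 228955·90786 = 20785978690.

20785978690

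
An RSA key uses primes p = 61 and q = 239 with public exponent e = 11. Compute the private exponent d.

6491

φ(n) = (p−1)(q−1) = 60·238 = 14280.
Need d with 11·d ≡ 1 (mod 14280). Apply the extended Euclidean algorithm:
14280 = 1298*11 + 2
11 = 5*2 + 1
2 = 2*1 + 0
Back-substitute:
1 = 11 − 5·2
1 = −5·14280 + 6491·11
So 11·6491 ≡ 1 (mod 14280), hence d = 6491.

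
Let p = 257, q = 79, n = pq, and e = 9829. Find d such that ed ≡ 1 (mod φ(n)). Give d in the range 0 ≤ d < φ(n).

7021

φ(n) = (p−1)(q−1) = 256·78 = 19968.
Need d with 9829·d ≡ 1 (mod 19968). Apply the extended Euclidean algorithm:
19968 = 2×9829 + 310
9829 = 31×310 + 219
310 = 1×219 + 91
219 = 2×91 + 37
91 = 2×37 + 17
37 = 2×17 + 3
17 = 5×3 + 2
3 = 1×2 + 1
2 = 2×1 + 0
Back-substitute:
1 = 3 − 2
1 = −17 + 6·3
1 = 6·37 − 13·17
1 = −13·91 + 32·37
1 = 32·219 − 77·91
1 = −77·310 + 109·219
1 = 109·9829 − 3456·310
1 = −3456·19968 + 7021·9829
So 9829·7021 ≡ 1 (mod 19968), hence d = 7021.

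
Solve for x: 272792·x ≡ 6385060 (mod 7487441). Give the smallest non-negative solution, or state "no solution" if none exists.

no solution

gcd(272792, 7487441):
7487441 = 27*272792 + 122057
272792 = 2*122057 + 28678
122057 = 4*28678 + 7345
28678 = 3*7345 + 6643
7345 = 1*6643 + 702
6643 = 9*702 + 325
702 = 2*325 + 52
325 = 6*52 + 13
52 = 4*13 + 0
gcd = 13, but 13 ∤ 6385060, so the congruence has no solution.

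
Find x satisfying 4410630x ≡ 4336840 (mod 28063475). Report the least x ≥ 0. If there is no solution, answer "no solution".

726633

First find gcd(4410630, 28063475):
28063475 = 6×4410630 + 1599695
4410630 = 2×1599695 + 1211240
1599695 = 1×1211240 + 388455
1211240 = 3×388455 + 45875
388455 = 8×45875 + 21455
45875 = 2×21455 + 2965
21455 = 7×2965 + 700
2965 = 4×700 + 165
700 = 4×165 + 40
165 = 4×40 + 5
40 = 8×5 + 0
gcd = 5 and 5 | 4336840, so solutions exist. Divide through by 5: 882126x ≡ 867368 (mod 5612695).
Now find 882126⁻¹ mod 5612695:
5612695 = 6×882126 + 319939
882126 = 2×319939 + 242248
319939 = 1×242248 + 77691
242248 = 3×77691 + 9175
77691 = 8×9175 + 4291
9175 = 2×4291 + 593
4291 = 7×593 + 140
593 = 4×140 + 33
140 = 4×33 + 8
33 = 4×8 + 1
8 = 8×1 + 0
Back-substitute:
1 = 33 − 4·8
1 = −4·140 + 17·33
1 = 17·593 − 72·140
1 = −72·4291 + 521·593
1 = 521·9175 − 1114·4291
1 = −1114·77691 + 9433·9175
1 = 9433·242248 − 29413·77691
1 = −29413·319939 + 38846·242248
1 = 38846·882126 − 107105·319939
1 = −107105·5612695 + 681476·882126
So 882126⁻¹ ≡ 681476 (mod 5612695).
Then x ≡ 681476·867368 ≡ 726633 (mod 5612695); the smallest non-negative solution is x = 726633.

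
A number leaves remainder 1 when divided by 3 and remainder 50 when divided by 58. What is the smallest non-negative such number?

Write x = 1 + 3·k. Then 3·k ≡ 50 − 1 ≡ 49 (mod 58).
Need 3⁻¹ mod 58. Extended Euclid on (58, 3):
58 = 19·3 + 1
3 = 3·1 + 0
Back-substitute:
1 = 58 − 19·3
3⁻¹ ≡ 39 (mod 58), so k ≡ 39·49 ≡ 55 (mod 58).
x = 1 + 3·55 = 166.

166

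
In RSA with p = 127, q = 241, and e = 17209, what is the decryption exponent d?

20809

φ(n) = (p−1)(q−1) = 126·240 = 30240.
Need d with 17209·d ≡ 1 (mod 30240). Apply the extended Euclidean algorithm:
30240 = 1·17209 + 13031
17209 = 1·13031 + 4178
13031 = 3·4178 + 497
4178 = 8·497 + 202
497 = 2·202 + 93
202 = 2·93 + 16
93 = 5·16 + 13
16 = 1·13 + 3
13 = 4·3 + 1
3 = 3·1 + 0
Back-substitute:
1 = 13 − 4·3
1 = −4·16 + 5·13
1 = 5·93 − 29·16
1 = −29·202 + 63·93
1 = 63·497 − 155·202
1 = −155·4178 + 1303·497
1 = 1303·13031 − 4064·4178
1 = −4064·17209 + 5367·13031
1 = 5367·30240 − 9431·17209
So 17209·(-9431) ≡ 1 (mod 30240), hence d ≡ -9431 ≡ 20809 (mod 30240).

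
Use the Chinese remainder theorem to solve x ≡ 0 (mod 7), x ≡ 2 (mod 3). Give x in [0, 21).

14

Write x = 0 + 7·k. Then 7·k ≡ 2 − 0 ≡ 2 (mod 3).
Need 7⁻¹ mod 3. Extended Euclid on (3, 1):
3 = 3*1 + 0
7⁻¹ ≡ 1 (mod 3), so k ≡ 1·2 ≡ 2 (mod 3).
x = 0 + 7·2 = 14.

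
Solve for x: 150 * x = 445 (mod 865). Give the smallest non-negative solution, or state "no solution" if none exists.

101

First find gcd(150, 865):
865 = 5×150 + 115
150 = 1×115 + 35
115 = 3×35 + 10
35 = 3×10 + 5
10 = 2×5 + 0
gcd = 5 and 5 | 445, so solutions exist. Divide through by 5: 30x ≡ 89 (mod 173).
Now find 30⁻¹ mod 173:
173 = 5*30 + 23
30 = 1*23 + 7
23 = 3*7 + 2
7 = 3*2 + 1
2 = 2*1 + 0
Back-substitute:
1 = 7 − 3·2
1 = −3·23 + 10·7
1 = 10·30 − 13·23
1 = −13·173 + 75·30
So 30⁻¹ ≡ 75 (mod 173).
Then x ≡ 75·89 ≡ 101 (mod 173); the smallest non-negative solution is x = 101.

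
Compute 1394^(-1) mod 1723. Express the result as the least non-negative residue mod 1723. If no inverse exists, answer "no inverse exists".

1215

gcd(1723, 1394) by repeated division:
1723 = 1·1394 + 329
1394 = 4·329 + 78
329 = 4·78 + 17
78 = 4·17 + 10
17 = 1·10 + 7
10 = 1·7 + 3
7 = 2·3 + 1
3 = 3·1 + 0
The gcd is 1. Working backward:
1 = 7 − 2·3
1 = −2·10 + 3·7
1 = 3·17 − 5·10
1 = −5·78 + 23·17
1 = 23·329 − 97·78
1 = −97·1394 + 411·329
1 = 411·1723 − 508·1394
Hence 1394⁻¹ ≡ -508 ≡ 1215 (mod 1723).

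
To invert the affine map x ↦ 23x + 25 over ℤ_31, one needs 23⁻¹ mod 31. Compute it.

27

Run Euclid on (31, 23):
31 = 1×23 + 8
23 = 2×8 + 7
8 = 1×7 + 1
7 = 7×1 + 0
The gcd is 1. Working backward:
1 = 8 − 7
1 = −23 + 3·8
1 = 3·31 − 4·23
Thus 23·(-4) ≡ 1 (mod 31); reducing, -4 mod 31 = 27.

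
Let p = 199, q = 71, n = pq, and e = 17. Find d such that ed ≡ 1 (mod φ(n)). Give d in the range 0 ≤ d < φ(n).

8153

φ(n) = (p−1)(q−1) = 198·70 = 13860.
Need d with 17·d ≡ 1 (mod 13860). Apply the extended Euclidean algorithm:
13860 = 815*17 + 5
17 = 3*5 + 2
5 = 2*2 + 1
2 = 2*1 + 0
Back-substitute:
1 = 5 − 2·2
1 = −2·17 + 7·5
1 = 7·13860 − 5707·17
So 17·(-5707) ≡ 1 (mod 13860), hence d ≡ -5707 ≡ 8153 (mod 13860).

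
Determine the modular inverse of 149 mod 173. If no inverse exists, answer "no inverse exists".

Apply the Euclidean algorithm to 173 and 149:
173 = 1·149 + 24
149 = 6·24 + 5
24 = 4·5 + 4
5 = 1·4 + 1
4 = 4·1 + 0
Since gcd(149, 173) = 1, back-substitute to write 1 as a combination:
1 = 5 − 4
1 = −24 + 5·5
1 = 5·149 − 31·24
1 = −31·173 + 36·149
So 149·36 ≡ 1 (mod 173).

36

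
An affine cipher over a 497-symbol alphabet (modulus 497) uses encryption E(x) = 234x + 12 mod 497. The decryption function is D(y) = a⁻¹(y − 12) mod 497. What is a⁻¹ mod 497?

257

Apply the Euclidean algorithm to 497 and 234:
497 = 2·234 + 29
234 = 8·29 + 2
29 = 14·2 + 1
2 = 2·1 + 0
Since gcd(234, 497) = 1, back-substitute to write 1 as a combination:
1 = 29 − 14·2
1 = −14·234 + 113·29
1 = 113·497 − 240·234
So 234·(-240) ≡ 1 (mod 497), and -240 ≡ 257 (mod 497).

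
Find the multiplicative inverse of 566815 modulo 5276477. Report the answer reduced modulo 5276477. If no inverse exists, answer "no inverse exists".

Run Euclid on (5276477, 566815):
5276477 = 9·566815 + 175142
566815 = 3·175142 + 41389
175142 = 4·41389 + 9586
41389 = 4·9586 + 3045
9586 = 3·3045 + 451
3045 = 6·451 + 339
451 = 1·339 + 112
339 = 3·112 + 3
112 = 37·3 + 1
3 = 3·1 + 0
gcd = 1, so the inverse exists. Back-substitute:
1 = 112 − 37·3
1 = −37·339 + 112·112
1 = 112·451 − 149·339
1 = −149·3045 + 1006·451
1 = 1006·9586 − 3167·3045
1 = −3167·41389 + 13674·9586
1 = 13674·175142 − 57863·41389
1 = −57863·566815 + 187263·175142
1 = 187263·5276477 − 1743230·566815
Thus 566815·(-1743230) ≡ 1 (mod 5276477); reducing, -1743230 mod 5276477 = 3533247.

3533247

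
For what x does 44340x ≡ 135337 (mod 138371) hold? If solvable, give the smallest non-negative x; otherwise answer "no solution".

12776

First find gcd(44340, 138371):
138371 = 3×44340 + 5351
44340 = 8×5351 + 1532
5351 = 3×1532 + 755
1532 = 2×755 + 22
755 = 34×22 + 7
22 = 3×7 + 1
7 = 7×1 + 0
gcd = 1, so a unique solution mod 138371 exists.
Back-substitute for the Bézout coefficients:
1 = 22 − 3·7
1 = −3·755 + 103·22
1 = 103·1532 − 209·755
1 = −209·5351 + 730·1532
1 = 730·44340 − 6049·5351
1 = −6049·138371 + 18877·44340
So 44340·(18877) ≡ 1 (mod 138371), giving 44340⁻¹ ≡ 18877.
x ≡ 44340⁻¹·135337 ≡ 18877·135337 ≡ 12776 (mod 138371).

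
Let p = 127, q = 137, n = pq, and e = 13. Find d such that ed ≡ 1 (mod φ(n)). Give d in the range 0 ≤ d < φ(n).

7909

φ(n) = (p−1)(q−1) = 126·136 = 17136.
Need d with 13·d ≡ 1 (mod 17136). Apply the extended Euclidean algorithm:
17136 = 1318×13 + 2
13 = 6×2 + 1
2 = 2×1 + 0
Back-substitute:
1 = 13 − 6·2
1 = −6·17136 + 7909·13
So 13·7909 ≡ 1 (mod 17136), hence d = 7909.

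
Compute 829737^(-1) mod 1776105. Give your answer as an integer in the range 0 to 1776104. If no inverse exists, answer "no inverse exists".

no inverse exists

Euclidean algorithm on 1776105, 829737:
1776105 = 2*829737 + 116631
829737 = 7*116631 + 13320
116631 = 8*13320 + 10071
13320 = 1*10071 + 3249
10071 = 3*3249 + 324
3249 = 10*324 + 9
324 = 36*9 + 0
The gcd is 9, not 1, hence no inverse exists.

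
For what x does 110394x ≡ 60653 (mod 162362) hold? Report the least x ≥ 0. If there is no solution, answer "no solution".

no solution

gcd(110394, 162362):
162362 = 1×110394 + 51968
110394 = 2×51968 + 6458
51968 = 8×6458 + 304
6458 = 21×304 + 74
304 = 4×74 + 8
74 = 9×8 + 2
8 = 4×2 + 0
gcd = 2, but 2 ∤ 60653, so the congruence has no solution.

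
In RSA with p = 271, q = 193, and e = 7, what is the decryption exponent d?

29623

φ(n) = (p−1)(q−1) = 270·192 = 51840.
Need d with 7·d ≡ 1 (mod 51840). Apply the extended Euclidean algorithm:
51840 = 7405·7 + 5
7 = 1·5 + 2
5 = 2·2 + 1
2 = 2·1 + 0
Back-substitute:
1 = 5 − 2·2
1 = −2·7 + 3·5
1 = 3·51840 − 22217·7
So 7·(-22217) ≡ 1 (mod 51840), hence d ≡ -22217 ≡ 29623 (mod 51840).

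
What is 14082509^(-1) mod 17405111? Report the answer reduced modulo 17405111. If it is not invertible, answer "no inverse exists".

Extended Euclidean algorithm:
17405111 = 1·14082509 + 3322602
14082509 = 4·3322602 + 792101
3322602 = 4·792101 + 154198
792101 = 5·154198 + 21111
154198 = 7·21111 + 6421
21111 = 3·6421 + 1848
6421 = 3·1848 + 877
1848 = 2·877 + 94
877 = 9·94 + 31
94 = 3·31 + 1
31 = 31·1 + 0
Since gcd(14082509, 17405111) = 1, back-substitute to write 1 as a combination:
1 = 94 − 3·31
1 = −3·877 + 28·94
1 = 28·1848 − 59·877
1 = −59·6421 + 205·1848
1 = 205·21111 − 674·6421
1 = −674·154198 + 4923·21111
1 = 4923·792101 − 25289·154198
1 = −25289·3322602 + 106079·792101
1 = 106079·14082509 − 449605·3322602
1 = −449605·17405111 + 555684·14082509
So 14082509·555684 ≡ 1 (mod 17405111).

555684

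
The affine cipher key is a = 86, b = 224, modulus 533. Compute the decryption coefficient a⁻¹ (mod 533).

Run Euclid on (533, 86):
533 = 6·86 + 17
86 = 5·17 + 1
17 = 17·1 + 0
Since gcd(86, 533) = 1, back-substitute to write 1 as a combination:
1 = 86 − 5·17
1 = −5·533 + 31·86
So 86·31 ≡ 1 (mod 533).

31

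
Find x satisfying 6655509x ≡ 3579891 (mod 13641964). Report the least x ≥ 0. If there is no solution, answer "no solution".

55091

First find gcd(6655509, 13641964):
13641964 = 2·6655509 + 330946
6655509 = 20·330946 + 36589
330946 = 9·36589 + 1645
36589 = 22·1645 + 399
1645 = 4·399 + 49
399 = 8·49 + 7
49 = 7·7 + 0
gcd = 7 and 7 | 3579891, so solutions exist. Divide through by 7: 950787x ≡ 511413 (mod 1948852).
Now find 950787⁻¹ mod 1948852:
1948852 = 2*950787 + 47278
950787 = 20*47278 + 5227
47278 = 9*5227 + 235
5227 = 22*235 + 57
235 = 4*57 + 7
57 = 8*7 + 1
7 = 7*1 + 0
Back-substitute:
1 = 57 − 8·7
1 = −8·235 + 33·57
1 = 33·5227 − 734·235
1 = −734·47278 + 6639·5227
1 = 6639·950787 − 133514·47278
1 = −133514·1948852 + 273667·950787
So 950787⁻¹ ≡ 273667 (mod 1948852).
Then x ≡ 273667·511413 ≡ 55091 (mod 1948852); the smallest non-negative solution is x = 55091.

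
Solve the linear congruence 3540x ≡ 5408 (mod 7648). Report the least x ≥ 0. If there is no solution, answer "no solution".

First find gcd(3540, 7648):
7648 = 2*3540 + 568
3540 = 6*568 + 132
568 = 4*132 + 40
132 = 3*40 + 12
40 = 3*12 + 4
12 = 3*4 + 0
gcd = 4 and 4 | 5408, so solutions exist. Divide through by 4: 885x ≡ 1352 (mod 1912).
Now find 885⁻¹ mod 1912:
1912 = 2·885 + 142
885 = 6·142 + 33
142 = 4·33 + 10
33 = 3·10 + 3
10 = 3·3 + 1
3 = 3·1 + 0
Back-substitute:
1 = 10 − 3·3
1 = −3·33 + 10·10
1 = 10·142 − 43·33
1 = −43·885 + 268·142
1 = 268·1912 − 579·885
So 885·(-579) ≡ 1 (mod 1912), i.e. 885⁻¹ ≡ 1333.
Then x ≡ 1333·1352 ≡ 1112 (mod 1912); the smallest non-negative solution is x = 1112.

1112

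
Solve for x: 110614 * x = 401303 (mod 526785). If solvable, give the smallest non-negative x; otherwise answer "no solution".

First find gcd(110614, 526785):
526785 = 4*110614 + 84329
110614 = 1*84329 + 26285
84329 = 3*26285 + 5474
26285 = 4*5474 + 4389
5474 = 1*4389 + 1085
4389 = 4*1085 + 49
1085 = 22*49 + 7
49 = 7*7 + 0
gcd = 7 and 7 | 401303, so solutions exist. Divide through by 7: 15802x ≡ 57329 (mod 75255).
Now find 15802⁻¹ mod 75255:
75255 = 4×15802 + 12047
15802 = 1×12047 + 3755
12047 = 3×3755 + 782
3755 = 4×782 + 627
782 = 1×627 + 155
627 = 4×155 + 7
155 = 22×7 + 1
7 = 7×1 + 0
Back-substitute:
1 = 155 − 22·7
1 = −22·627 + 89·155
1 = 89·782 − 111·627
1 = −111·3755 + 533·782
1 = 533·12047 − 1710·3755
1 = −1710·15802 + 2243·12047
1 = 2243·75255 − 10682·15802
So 15802·(-10682) ≡ 1 (mod 75255), i.e. 15802⁻¹ ≡ 64573.
Then x ≡ 64573·57329 ≡ 36812 (mod 75255); the smallest non-negative solution is x = 36812.

36812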